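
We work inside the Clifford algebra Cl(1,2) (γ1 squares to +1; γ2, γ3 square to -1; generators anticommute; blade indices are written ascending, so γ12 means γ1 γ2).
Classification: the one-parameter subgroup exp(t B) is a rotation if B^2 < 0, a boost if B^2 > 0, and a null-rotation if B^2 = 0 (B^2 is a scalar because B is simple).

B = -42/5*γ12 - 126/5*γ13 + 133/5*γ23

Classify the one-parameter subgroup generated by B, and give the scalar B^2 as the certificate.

B^2 term by term: the squares give (-42/5)^2*(γ12)^2 + (-126/5)^2*(γ13)^2 + (133/5)^2*(γ23)^2 = 1764/25*(+1) + 15876/25*(+1) + 17689/25*(-1) = -49/25 (each basis 2-blade squares to minus the product of its generators' squares); cross terms between blades sharing an index anticommute and cancel. So B^2 = -49/25.
Answer: rotation, certificate B^2 = -49/25. No conjugation can change B^2 = -49/25; the sign gives the class.


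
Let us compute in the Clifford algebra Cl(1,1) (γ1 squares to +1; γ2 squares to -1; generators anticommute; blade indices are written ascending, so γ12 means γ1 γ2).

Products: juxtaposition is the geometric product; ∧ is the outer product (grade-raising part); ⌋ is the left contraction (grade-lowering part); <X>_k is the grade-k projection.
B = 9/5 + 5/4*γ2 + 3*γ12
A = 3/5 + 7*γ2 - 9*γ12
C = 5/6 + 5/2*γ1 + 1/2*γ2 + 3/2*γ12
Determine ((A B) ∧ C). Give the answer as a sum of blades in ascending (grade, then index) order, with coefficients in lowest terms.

step 1: -3467/100 + 129/4*γ1 + 267/20*γ2 - 72/5*γ12
step 2: -3467/120 - 299/5*γ1 - 621/100*γ2 - 16251/200*γ12
Answer: -3467/120 - 299/5*γ1 - 621/100*γ2 - 16251/200*γ12


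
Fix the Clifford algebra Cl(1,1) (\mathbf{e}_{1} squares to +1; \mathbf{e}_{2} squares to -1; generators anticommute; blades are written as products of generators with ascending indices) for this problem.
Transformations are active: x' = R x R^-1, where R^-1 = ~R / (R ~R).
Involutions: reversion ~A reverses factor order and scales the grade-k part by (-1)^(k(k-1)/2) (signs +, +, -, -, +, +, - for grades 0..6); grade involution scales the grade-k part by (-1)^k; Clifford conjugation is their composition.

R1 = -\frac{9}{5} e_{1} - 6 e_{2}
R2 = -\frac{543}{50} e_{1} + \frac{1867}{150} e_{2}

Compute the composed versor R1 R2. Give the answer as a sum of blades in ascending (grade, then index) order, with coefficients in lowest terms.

Distribute over the terms of R1 (each basis-blade product reordered to ascending indices, repeated generators contracted through their squares):
(-\frac{9}{5} e_{1}) R2 = \frac{4887}{250} - \frac{5601}{250} e_{1} e_{2}
(-6 e_{2}) R2 = \frac{1867}{25} - \frac{1629}{25} e_{1} e_{2}
Summing the partial products and collecting blades:
Answer: \frac{23557}{250} - \frac{21891}{250} e_{1} e_{2}


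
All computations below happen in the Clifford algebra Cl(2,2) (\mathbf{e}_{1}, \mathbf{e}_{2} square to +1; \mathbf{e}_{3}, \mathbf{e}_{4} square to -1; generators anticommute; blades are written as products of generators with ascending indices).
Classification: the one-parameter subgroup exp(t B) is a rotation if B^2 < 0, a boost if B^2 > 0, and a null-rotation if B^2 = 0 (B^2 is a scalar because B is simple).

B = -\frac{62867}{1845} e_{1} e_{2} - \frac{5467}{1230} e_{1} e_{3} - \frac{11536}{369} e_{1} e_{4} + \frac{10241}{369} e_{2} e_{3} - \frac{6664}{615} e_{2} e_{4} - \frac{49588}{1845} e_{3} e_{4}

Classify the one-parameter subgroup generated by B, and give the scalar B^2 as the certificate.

B^2 term by term: the squares give (-\frac{62867}{1845})^2*(e_{1} e_{2})^2 + (-\frac{5467}{1230})^2*(e_{1} e_{3})^2 + (-\frac{11536}{369})^2*(e_{1} e_{4})^2 + (\frac{10241}{369})^2*(e_{2} e_{3})^2 + (-\frac{6664}{615})^2*(e_{2} e_{4})^2 + (-\frac{49588}{1845})^2*(e_{3} e_{4})^2 = \frac{3952259689}{3404025}*(-1) + \frac{29888089}{1512900}*(+1) + \frac{133079296}{136161}*(+1) + \frac{104878081}{136161}*(+1) + \frac{44408896}{378225}*(+1) + \frac{2458969744}{3404025}*(-1) = \frac{49}{36} (each basis 2-blade squares to minus the product of its generators' squares); cross terms between blades sharing an index anticommute and cancel; the commuting (index-disjoint) pairs give grade-4 terms 2*c*c'*(blade product), which cancel blade by blade — e_{1} e_{2} e_{3} e_{4}: \frac{6234897592}{3404025} - \frac{36432088}{378225} - \frac{236280352}{136161} = 0 — confirming B is simple. So B^2 = \frac{49}{36}.
Answer: boost, certificate B^2 = \frac{49}{36}. Key observation: B^2 = \frac{49}{36} is a conjugation invariant, so its sign decides the class regardless of the surface form of B.


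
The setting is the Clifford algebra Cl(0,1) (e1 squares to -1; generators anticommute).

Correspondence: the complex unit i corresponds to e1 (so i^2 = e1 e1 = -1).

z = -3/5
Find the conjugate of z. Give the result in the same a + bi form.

In blades: z = -3/5.
Conjugation here is Clifford conjugation: the scalar is fixed and the grade-1 and grade-2 blades all flip sign, giving -3/5; translating back:
Answer: -3/5


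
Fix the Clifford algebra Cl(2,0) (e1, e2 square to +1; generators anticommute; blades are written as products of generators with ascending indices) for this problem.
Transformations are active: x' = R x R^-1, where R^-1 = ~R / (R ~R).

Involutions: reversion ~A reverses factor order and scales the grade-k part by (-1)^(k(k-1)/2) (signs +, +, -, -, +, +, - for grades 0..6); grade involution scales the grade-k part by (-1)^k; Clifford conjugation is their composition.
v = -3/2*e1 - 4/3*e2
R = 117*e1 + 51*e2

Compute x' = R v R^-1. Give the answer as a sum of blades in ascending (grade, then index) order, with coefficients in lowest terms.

~R = 117*e1 + 51*e2, and R ~R = 16290, so R^-1 = ~R / (16290).
R v = -487/2 - 159/2*e1 e2
Answer: -1808/905*e1 - 1039/5430*e2


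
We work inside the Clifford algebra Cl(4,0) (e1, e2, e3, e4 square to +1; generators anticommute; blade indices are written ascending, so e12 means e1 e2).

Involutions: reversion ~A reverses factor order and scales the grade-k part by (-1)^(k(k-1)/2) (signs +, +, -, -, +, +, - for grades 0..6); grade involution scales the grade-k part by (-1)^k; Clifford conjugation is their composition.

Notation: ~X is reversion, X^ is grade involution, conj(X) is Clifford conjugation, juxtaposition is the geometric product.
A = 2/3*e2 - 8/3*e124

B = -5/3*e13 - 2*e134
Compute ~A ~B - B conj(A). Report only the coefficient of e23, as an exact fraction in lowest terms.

first term: -16/3*e23 - 10/9*e123 - 40/9*e234 - 4/3*e1234
second term: 16/3*e23 - 10/9*e123 + 40/9*e234 + 4/3*e1234
Answer: -32/3


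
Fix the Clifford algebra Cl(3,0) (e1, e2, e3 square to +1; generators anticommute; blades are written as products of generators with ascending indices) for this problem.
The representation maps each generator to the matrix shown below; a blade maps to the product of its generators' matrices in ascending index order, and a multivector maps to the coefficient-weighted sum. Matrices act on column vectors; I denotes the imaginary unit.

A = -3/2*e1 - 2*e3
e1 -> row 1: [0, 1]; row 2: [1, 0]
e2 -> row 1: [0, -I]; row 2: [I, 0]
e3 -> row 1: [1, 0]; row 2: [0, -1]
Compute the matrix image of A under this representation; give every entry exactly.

M = (-3/2)*rho(e1) + (-2)*rho(e3), summed entrywise:
Answer: row 1: [-2, -3/2]; row 2: [-3/2, 2]


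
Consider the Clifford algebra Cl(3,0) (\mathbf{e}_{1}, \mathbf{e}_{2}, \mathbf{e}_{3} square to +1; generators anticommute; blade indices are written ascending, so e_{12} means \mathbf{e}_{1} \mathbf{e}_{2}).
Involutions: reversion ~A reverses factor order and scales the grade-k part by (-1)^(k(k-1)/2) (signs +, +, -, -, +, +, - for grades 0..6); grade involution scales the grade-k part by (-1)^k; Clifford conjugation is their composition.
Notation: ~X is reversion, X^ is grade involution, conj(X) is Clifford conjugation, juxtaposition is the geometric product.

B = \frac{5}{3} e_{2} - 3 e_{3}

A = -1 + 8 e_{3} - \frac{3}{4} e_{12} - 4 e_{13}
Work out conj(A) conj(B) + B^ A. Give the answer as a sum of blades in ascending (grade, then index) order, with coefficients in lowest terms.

first term: -24 + \frac{43}{4} e_{1} + \frac{5}{3} e_{2} - 3 e_{3} - \frac{40}{3} e_{23} + \frac{107}{12} e_{123}
second term: 24 + \frac{43}{4} e_{1} + \frac{5}{3} e_{2} - 3 e_{3} - \frac{40}{3} e_{23} - \frac{107}{12} e_{123}
Answer: \frac{43}{2} e_{1} + \frac{10}{3} e_{2} - 6 e_{3} - \frac{80}{3} e_{23}


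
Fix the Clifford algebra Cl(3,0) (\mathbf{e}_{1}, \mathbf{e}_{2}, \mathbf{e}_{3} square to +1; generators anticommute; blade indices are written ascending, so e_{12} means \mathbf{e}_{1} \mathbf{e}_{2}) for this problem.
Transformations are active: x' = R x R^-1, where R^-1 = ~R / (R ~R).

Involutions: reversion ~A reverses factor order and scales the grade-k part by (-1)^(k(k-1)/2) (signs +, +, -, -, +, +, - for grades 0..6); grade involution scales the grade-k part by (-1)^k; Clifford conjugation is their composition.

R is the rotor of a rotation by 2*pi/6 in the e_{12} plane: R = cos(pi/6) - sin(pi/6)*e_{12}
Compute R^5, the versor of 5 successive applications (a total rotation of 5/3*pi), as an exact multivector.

The rotor phase is half the rotation angle and phases add under composition, so 5 steps in the e_{12} plane accumulate phase 5*(pi/6) = \frac{5 \pi}{6}: R^5 = cos(\frac{5 \pi}{6}) - sin(\frac{5 \pi}{6})*e_{12}.
cos(\frac{5 \pi}{6}) = - \frac{\sqrt{3}}{2} and sin(\frac{5 \pi}{6}) = \frac{1}{2}, so R^5 = - \frac{\sqrt{3}}{2} - \frac{1}{2} e_{12}. The net rotation is 5/3*pi; the rotor keeps the half-angle phase exactly.
Answer: - \frac{\sqrt{3}}{2} - \frac{1}{2} e_{12}


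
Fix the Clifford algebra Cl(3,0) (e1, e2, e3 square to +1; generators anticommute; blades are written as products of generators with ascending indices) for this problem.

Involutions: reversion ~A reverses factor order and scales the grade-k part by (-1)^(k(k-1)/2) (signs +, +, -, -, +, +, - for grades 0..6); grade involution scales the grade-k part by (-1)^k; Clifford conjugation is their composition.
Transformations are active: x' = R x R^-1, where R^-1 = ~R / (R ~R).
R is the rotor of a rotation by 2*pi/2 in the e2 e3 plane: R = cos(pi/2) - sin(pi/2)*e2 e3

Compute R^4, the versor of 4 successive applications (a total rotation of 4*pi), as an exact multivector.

The rotor phase is half the rotation angle and phases add under composition, so 4 steps in the e2 e3 plane accumulate phase 4*(pi/2) = 2*pi: R^4 = cos(2*pi) - sin(2*pi)*e2 e3.
cos(2*pi) = 1 and sin(2*pi) = 0, so R^4 = 1. The total rotation 4*pi is 2 full turns, so every vector returns to itself, yet the rotor is +1, back on the identity sheet (an even number of 2*pi turns).
Answer: 1


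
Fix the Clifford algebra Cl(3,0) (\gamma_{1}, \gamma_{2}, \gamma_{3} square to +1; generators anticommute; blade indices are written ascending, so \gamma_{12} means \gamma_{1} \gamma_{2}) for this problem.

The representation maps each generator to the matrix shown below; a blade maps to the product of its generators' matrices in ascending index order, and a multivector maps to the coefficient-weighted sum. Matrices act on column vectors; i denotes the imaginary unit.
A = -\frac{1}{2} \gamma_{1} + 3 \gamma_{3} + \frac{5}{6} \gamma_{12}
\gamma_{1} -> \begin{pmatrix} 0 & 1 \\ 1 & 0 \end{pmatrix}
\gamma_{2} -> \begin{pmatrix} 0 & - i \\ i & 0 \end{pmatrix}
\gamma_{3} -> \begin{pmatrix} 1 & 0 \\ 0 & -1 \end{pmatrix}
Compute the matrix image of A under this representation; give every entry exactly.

Bivector images (products of the table entries): rho(\gamma_{12}) = rho(\gamma_{1})rho(\gamma_{2}) = \begin{pmatrix} i & 0 \\ 0 & - i \end{pmatrix}.
M = (-\frac{1}{2})*rho(\gamma_{1}) + (3)*rho(\gamma_{3}) + (\frac{5}{6})*rho(\gamma_{12}), summed entrywise:
Answer: \begin{pmatrix} 3 + \frac{5 i}{6} & - \frac{1}{2} \\ - \frac{1}{2} & -3 - \frac{5 i}{6} \end{pmatrix}


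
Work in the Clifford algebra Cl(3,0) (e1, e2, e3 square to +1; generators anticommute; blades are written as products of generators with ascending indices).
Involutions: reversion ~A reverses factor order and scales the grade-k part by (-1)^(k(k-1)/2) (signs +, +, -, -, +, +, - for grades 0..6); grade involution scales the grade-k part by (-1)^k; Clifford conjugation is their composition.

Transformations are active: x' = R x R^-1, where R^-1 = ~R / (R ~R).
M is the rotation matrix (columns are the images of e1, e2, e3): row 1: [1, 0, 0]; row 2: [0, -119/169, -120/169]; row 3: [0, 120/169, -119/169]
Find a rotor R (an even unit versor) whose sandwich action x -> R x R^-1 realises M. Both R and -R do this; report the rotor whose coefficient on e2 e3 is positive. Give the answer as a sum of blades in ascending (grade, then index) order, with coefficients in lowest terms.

Method: write R = a + b12*e1 e2 + b13*e1 e3 + b23*e2 e3 with a^2 + b12^2 + b13^2 + b23^2 = 1 (so R^-1 = ~R). Expanding the columns R e_j ~R gives tr M = 4a^2 - 1 and, from the antisymmetric part, M21 - M12 = -4a*b12, M13 - M31 = 4a*b13, M32 - M23 = -4a*b23.
Here tr M = -69/169, so a^2 = (1 + tr M)/4 = 25/169 and a = ±5/13. Taking a = 5/13: M21 - M12 = 0, M13 - M31 = 0, M32 - M23 = 240/169, giving b12 = 0, b13 = 0, b23 = -12/13, i.e. R = 5/13 - 12/13*e2 e3.
Its e2 e3 coefficient is negative, so report the other preimage -R.
Answer: -5/13 + 12/13*e2 e3. Recall the cover is two-to-one: with M of trace -69/169, both preimages act alike, and the stated e2 e3 sign chooses the sheet.


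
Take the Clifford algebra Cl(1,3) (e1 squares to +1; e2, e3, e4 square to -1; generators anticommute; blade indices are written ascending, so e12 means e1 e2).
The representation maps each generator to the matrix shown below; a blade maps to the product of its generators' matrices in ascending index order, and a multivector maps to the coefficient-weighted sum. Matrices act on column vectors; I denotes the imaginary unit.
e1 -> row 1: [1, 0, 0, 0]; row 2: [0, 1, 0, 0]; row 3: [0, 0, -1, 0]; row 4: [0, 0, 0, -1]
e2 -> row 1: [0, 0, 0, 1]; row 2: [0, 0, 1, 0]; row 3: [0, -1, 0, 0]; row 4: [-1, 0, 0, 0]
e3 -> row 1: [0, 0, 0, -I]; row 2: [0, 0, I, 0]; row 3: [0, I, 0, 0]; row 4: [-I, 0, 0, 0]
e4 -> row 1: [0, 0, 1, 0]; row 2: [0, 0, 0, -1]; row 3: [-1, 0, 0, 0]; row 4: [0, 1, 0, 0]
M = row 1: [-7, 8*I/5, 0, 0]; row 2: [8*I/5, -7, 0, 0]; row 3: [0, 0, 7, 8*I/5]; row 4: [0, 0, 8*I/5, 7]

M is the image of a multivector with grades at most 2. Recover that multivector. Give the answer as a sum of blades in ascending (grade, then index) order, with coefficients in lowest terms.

Method: the blade images are trace-orthogonal — tr(rho(e_A) rho(e_B)^-1) = 4 if A = B and 0 otherwise — and rho(e_A)^-1 = (e_A)^2 * rho(e_A) with (e_A)^2 = +1 or -1, so the coefficient of e_A in the preimage is (e_A)^2 * tr(M rho(e_A))/4.
Nonzero projections over blades of grade <= 2: e1: (e1)^2 = +1, tr(M rho(e1)) = -28, coefficient -7; e34: (e34)^2 = -1, tr(M rho(e34)) = 32/5, coefficient -8/5. Every other blade of grade <= 2 projects to 0.
Answer: -7*e1 - 8/5*e34


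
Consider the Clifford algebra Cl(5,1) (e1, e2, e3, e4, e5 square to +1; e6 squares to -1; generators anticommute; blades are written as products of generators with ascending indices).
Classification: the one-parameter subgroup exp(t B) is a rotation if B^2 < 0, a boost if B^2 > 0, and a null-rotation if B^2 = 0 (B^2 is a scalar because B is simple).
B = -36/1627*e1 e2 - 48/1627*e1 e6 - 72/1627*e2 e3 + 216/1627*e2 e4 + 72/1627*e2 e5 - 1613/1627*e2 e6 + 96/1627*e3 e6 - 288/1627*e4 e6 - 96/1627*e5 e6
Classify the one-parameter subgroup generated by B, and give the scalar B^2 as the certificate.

B^2 term by term: the squares give (-36/1627)^2*(e1 e2)^2 + (-48/1627)^2*(e1 e6)^2 + (-72/1627)^2*(e2 e3)^2 + (216/1627)^2*(e2 e4)^2 + (72/1627)^2*(e2 e5)^2 + (-1613/1627)^2*(e2 e6)^2 + (96/1627)^2*(e3 e6)^2 + (-288/1627)^2*(e4 e6)^2 + (-96/1627)^2*(e5 e6)^2 = 1296/2647129*(-1) + 2304/2647129*(+1) + 5184/2647129*(-1) + 46656/2647129*(-1) + 5184/2647129*(-1) + 2601769/2647129*(+1) + 9216/2647129*(+1) + 82944/2647129*(+1) + 9216/2647129*(+1) = 1 (each basis 2-blade squares to minus the product of its generators' squares); cross terms between blades sharing an index anticommute and cancel; the commuting (index-disjoint) pairs give grade-4 terms 2*c*c'*(blade product), which cancel blade by blade — e1 e2 e3 e6: -6912/2647129 + 6912/2647129 = 0; e1 e2 e4 e6: 20736/2647129 - 20736/2647129 = 0; e1 e2 e5 e6: 6912/2647129 - 6912/2647129 = 0; e2 e3 e4 e6: 41472/2647129 - 41472/2647129 = 0; e2 e3 e5 e6: 13824/2647129 - 13824/2647129 = 0; e2 e4 e5 e6: -41472/2647129 + 41472/2647129 = 0 — confirming B is simple. So B^2 = 1.
Answer: boost, certificate B^2 = 1. Certificate logic: 1 is a conjugation-invariant scalar, so its sign fixes rotation versus boost versus null-rotation outright.


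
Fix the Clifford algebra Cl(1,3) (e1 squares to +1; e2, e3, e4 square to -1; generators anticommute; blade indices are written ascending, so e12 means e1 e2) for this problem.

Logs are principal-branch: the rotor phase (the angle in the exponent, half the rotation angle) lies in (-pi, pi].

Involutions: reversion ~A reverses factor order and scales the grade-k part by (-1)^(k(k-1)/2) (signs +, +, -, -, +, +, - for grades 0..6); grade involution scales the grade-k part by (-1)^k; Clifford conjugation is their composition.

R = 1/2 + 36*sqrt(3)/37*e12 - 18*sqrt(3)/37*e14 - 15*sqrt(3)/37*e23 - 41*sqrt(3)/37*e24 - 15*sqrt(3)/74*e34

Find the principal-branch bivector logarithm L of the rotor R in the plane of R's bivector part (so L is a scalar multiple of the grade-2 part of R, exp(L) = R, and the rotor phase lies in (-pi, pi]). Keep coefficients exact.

The scalar part of R is 1/2, which fixes the principal-branch rotor phase; the unit plane is then the bivector part divided by the sine of that phase, and L is that plane scaled by the phase.
Concretely: cos(phase) = 1/2 gives phase = ±pi/3, and since phase/sin(phase) is even the sign is immaterial: L = (phase/sin(phase)) * <R>_2 = (2*sqrt(3)*pi/9) * <R>_2.
Answer: 24*pi/37*e12 - 12*pi/37*e14 - 10*pi/37*e23 - 82*pi/111*e24 - 5*pi/37*e34


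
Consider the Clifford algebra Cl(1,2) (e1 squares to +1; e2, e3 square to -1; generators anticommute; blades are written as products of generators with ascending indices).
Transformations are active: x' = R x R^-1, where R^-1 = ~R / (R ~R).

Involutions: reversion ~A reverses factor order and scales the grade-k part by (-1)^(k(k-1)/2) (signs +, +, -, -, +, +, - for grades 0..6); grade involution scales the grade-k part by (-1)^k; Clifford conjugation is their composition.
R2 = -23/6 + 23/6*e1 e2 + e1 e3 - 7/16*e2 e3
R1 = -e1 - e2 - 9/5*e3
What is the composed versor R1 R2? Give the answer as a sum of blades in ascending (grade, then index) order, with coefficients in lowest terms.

Distribute over the terms of R1 (each basis-blade product reordered to ascending indices, repeated generators contracted through their squares):
(-e1) R2 = 23/6*e1 - 23/6*e2 - e3 + 7/16*e1 e2 e3
(-e2) R2 = -23/6*e1 + 23/6*e2 - 7/16*e3 + e1 e2 e3
(-9/5*e3) R2 = -9/5*e1 + 63/80*e2 + 69/10*e3 - 69/10*e1 e2 e3
Summing the partial products and collecting blades:
Answer: -9/5*e1 + 63/80*e2 + 437/80*e3 - 437/80*e1 e2 e3


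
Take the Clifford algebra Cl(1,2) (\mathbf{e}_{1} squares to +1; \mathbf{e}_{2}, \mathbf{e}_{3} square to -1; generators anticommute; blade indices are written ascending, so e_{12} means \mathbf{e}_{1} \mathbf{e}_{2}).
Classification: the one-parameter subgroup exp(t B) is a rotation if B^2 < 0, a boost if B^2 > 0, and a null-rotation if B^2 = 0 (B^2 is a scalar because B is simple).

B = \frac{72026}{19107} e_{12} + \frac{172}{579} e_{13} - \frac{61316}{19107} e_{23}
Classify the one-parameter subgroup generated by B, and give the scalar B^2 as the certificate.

B^2 term by term: the squares give (\frac{72026}{19107})^2*(e_{12})^2 + (\frac{172}{579})^2*(e_{13})^2 + (-\frac{61316}{19107})^2*(e_{23})^2 = \frac{5187744676}{365077449}*(+1) + \frac{29584}{335241}*(+1) + \frac{3759651856}{365077449}*(-1) = 4 (each basis 2-blade squares to minus the product of its generators' squares); cross terms between blades sharing an index anticommute and cancel. So B^2 = 4.
Answer: boost, certificate B^2 = 4. The scalar 4 is the complete invariant here: its sign names the subgroup type.


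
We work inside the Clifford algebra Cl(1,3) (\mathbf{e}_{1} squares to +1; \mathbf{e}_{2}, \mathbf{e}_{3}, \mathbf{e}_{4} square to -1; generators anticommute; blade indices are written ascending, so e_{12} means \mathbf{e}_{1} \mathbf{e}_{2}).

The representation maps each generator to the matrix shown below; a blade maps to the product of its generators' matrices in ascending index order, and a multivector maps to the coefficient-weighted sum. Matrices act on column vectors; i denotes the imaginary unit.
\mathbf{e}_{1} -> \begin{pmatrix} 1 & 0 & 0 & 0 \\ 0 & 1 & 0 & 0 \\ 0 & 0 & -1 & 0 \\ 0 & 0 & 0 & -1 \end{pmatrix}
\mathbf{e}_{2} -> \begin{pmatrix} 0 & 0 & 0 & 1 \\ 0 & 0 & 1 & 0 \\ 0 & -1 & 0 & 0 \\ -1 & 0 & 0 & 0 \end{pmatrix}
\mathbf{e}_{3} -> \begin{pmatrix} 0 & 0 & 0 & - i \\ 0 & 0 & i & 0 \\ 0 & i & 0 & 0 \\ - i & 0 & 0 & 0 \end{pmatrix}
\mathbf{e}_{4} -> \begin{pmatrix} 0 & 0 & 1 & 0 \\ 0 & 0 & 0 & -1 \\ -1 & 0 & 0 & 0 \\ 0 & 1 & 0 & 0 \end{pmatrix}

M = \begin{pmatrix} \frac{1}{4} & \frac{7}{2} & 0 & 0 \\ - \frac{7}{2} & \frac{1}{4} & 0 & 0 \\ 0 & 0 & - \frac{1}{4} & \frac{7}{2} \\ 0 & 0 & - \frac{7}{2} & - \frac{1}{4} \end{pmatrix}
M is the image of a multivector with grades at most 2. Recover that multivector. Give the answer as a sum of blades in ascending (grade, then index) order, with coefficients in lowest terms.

Method: the blade images are trace-orthogonal — tr(rho(e_A) rho(e_B)^-1) = 4 if A = B and 0 otherwise — and rho(e_A)^-1 = (e_A)^2 * rho(e_A) with (e_A)^2 = +1 or -1, so the coefficient of e_A in the preimage is (e_A)^2 * tr(M rho(e_A))/4.
Nonzero projections over blades of grade <= 2: e_{1}: (e_{1})^2 = +1, tr(M rho(e_{1})) = 1, coefficient \frac{1}{4}; e_{24}: (e_{24})^2 = -1, tr(M rho(e_{24})) = -14, coefficient \frac{7}{2}. Every other blade of grade <= 2 projects to 0.
Answer: \frac{1}{4} e_{1} + \frac{7}{2} e_{24}


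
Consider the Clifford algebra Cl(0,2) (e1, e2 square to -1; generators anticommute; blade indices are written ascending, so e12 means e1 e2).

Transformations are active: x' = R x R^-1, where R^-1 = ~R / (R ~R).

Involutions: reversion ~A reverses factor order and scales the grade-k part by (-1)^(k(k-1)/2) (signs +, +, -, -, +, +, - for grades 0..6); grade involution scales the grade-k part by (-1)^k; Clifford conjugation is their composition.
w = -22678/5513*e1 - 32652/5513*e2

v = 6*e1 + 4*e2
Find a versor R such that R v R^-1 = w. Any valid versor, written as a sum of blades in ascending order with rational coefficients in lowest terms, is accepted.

A norm check does it: q(v) = q(w) = -52, hence R = v + w = 10400/5513*e1 - 10600/5513*e2 realises the map — parallel part kept, (v - w)/2 negated, v carried to w.
Answer: 10400/5513*e1 - 10600/5513*e2


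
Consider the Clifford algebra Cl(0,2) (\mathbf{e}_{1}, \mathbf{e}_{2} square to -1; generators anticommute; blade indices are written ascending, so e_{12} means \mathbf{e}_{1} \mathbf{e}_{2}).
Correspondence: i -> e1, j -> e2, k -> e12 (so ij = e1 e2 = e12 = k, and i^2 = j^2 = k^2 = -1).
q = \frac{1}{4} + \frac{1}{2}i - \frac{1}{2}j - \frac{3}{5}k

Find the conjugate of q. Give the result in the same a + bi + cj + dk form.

In blades: q = \frac{1}{4} + \frac{1}{2} e_{1} - \frac{1}{2} e_{2} - \frac{3}{5} e_{12}.
Conjugation here is Clifford conjugation: the scalar is fixed and the grade-1 and grade-2 blades all flip sign, giving \frac{1}{4} - \frac{1}{2} e_{1} + \frac{1}{2} e_{2} + \frac{3}{5} e_{12}; translating back:
Answer: \frac{1}{4} - \frac{1}{2}i + \frac{1}{2}j + \frac{3}{5}k


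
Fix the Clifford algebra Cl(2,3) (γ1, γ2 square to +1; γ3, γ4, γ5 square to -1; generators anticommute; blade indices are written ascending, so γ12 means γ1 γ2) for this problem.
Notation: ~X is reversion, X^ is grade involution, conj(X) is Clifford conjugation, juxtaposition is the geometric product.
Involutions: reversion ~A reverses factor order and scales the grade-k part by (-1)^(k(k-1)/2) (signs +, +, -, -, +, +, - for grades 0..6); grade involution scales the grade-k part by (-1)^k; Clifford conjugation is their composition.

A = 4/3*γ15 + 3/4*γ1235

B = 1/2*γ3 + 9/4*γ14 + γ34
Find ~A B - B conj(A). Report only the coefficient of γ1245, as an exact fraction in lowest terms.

first term: -3*γ45 + 3/8*γ125 + 2/3*γ135 - 3/4*γ1245 - 4/3*γ1345 + 27/16*γ2345
second term: 3*γ45 - 3/8*γ125 + 2/3*γ135 + 3/4*γ1245 - 4/3*γ1345 - 27/16*γ2345
Answer: -3/2


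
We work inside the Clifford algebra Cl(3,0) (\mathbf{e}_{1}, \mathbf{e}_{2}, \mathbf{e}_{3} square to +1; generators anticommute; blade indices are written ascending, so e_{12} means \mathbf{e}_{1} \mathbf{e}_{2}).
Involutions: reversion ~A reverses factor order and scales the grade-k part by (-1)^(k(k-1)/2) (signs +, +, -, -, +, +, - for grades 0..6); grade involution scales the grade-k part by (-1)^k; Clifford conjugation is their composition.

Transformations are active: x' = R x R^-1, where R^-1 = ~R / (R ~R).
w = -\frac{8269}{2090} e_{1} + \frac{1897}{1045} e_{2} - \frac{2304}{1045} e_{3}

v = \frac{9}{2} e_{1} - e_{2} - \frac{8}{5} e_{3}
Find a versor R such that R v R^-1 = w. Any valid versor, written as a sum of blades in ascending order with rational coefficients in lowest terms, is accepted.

Construction: equal norms (both \frac{2381}{100}) license R = v + w = \frac{568}{1045} e_{1} + \frac{852}{1045} e_{2} - \frac{3976}{1045} e_{3} — nothing changes along that direction, while (v - w)/2 changes sign, so v maps onto w.
Answer: \frac{568}{1045} e_{1} + \frac{852}{1045} e_{2} - \frac{3976}{1045} e_{3}


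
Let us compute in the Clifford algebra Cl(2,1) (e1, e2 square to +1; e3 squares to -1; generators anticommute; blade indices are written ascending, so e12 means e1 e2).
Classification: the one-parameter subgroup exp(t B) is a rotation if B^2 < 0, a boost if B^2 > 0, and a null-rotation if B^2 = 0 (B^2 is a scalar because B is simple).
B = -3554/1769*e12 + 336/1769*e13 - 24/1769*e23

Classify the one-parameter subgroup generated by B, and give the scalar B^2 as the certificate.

B^2 term by term: the squares give (-3554/1769)^2*(e12)^2 + (336/1769)^2*(e13)^2 + (-24/1769)^2*(e23)^2 = 12630916/3129361*(-1) + 112896/3129361*(+1) + 576/3129361*(+1) = -4 (each basis 2-blade squares to minus the product of its generators' squares); cross terms between blades sharing an index anticommute and cancel. So B^2 = -4.
Answer: rotation, certificate B^2 = -4. B^2 = -4 is basis-independent, so its sign is the whole story.


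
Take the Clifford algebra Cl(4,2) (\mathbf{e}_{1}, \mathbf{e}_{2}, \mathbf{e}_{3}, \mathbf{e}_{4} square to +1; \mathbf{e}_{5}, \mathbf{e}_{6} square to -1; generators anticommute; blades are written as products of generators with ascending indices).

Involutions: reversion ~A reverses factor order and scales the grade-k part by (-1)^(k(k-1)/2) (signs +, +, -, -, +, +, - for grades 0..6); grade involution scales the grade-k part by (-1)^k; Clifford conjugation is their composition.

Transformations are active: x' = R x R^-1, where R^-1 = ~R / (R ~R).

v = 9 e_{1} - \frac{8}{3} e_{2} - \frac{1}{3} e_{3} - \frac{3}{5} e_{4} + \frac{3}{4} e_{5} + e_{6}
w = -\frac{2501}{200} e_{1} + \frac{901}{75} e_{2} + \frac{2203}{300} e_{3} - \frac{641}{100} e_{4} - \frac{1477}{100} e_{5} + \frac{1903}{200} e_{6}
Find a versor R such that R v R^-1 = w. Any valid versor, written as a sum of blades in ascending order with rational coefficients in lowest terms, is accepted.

Construction: equal norms (both \frac{313271}{3600}) license R = v + w = -\frac{701}{200} e_{1} + \frac{701}{75} e_{2} + \frac{701}{100} e_{3} - \frac{701}{100} e_{4} - \frac{701}{50} e_{5} + \frac{2103}{200} e_{6} — nothing changes along that direction, while (v - w)/2 changes sign, so v maps onto w.
Answer: -\frac{701}{200} e_{1} + \frac{701}{75} e_{2} + \frac{701}{100} e_{3} - \frac{701}{100} e_{4} - \frac{701}{50} e_{5} + \frac{2103}{200} e_{6}


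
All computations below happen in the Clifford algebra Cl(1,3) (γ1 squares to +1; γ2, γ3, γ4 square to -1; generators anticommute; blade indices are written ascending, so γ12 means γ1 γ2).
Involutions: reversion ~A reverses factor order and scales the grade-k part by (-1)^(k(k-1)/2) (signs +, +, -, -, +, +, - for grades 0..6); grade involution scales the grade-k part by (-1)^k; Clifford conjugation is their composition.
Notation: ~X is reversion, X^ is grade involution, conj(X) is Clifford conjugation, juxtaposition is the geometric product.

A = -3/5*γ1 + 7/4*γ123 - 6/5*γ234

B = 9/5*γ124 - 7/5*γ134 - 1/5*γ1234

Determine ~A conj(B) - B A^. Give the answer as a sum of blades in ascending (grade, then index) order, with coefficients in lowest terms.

first term: 6/25*γ1 - 7/20*γ4 - 42/25*γ12 - 54/25*γ13 - 353/100*γ24 - 231/100*γ34 + 3/25*γ234
second term: -6/25*γ1 + 7/20*γ4 + 42/25*γ12 + 54/25*γ13 + 353/100*γ24 + 231/100*γ34 + 3/25*γ234
Answer: 12/25*γ1 - 7/10*γ4 - 84/25*γ12 - 108/25*γ13 - 353/50*γ24 - 231/50*γ34


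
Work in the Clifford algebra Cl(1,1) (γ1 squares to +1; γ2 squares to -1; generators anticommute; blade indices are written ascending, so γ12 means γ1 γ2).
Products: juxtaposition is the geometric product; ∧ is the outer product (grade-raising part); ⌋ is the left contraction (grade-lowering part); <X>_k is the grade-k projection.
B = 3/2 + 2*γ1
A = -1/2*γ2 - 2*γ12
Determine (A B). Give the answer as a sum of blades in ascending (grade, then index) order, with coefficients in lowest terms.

step 1: 13/4*γ2 - 2*γ12
Answer: 13/4*γ2 - 2*γ12


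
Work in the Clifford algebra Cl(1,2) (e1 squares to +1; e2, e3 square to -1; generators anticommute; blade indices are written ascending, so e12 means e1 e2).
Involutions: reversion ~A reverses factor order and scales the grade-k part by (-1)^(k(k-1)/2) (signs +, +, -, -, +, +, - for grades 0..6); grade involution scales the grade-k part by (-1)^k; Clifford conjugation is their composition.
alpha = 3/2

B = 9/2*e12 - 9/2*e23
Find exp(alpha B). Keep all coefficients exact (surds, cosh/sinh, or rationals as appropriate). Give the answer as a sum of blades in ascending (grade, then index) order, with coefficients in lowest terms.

B^2 term by term: the squares give (9/2)^2*(e12)^2 + (-9/2)^2*(e23)^2 = 81/4*(+1) + 81/4*(-1) = 0 (each basis 2-blade squares to minus the product of its generators' squares); cross terms between blades sharing an index anticommute and cancel. So B^2 = 0.
B^2 = 0, hence only two terms survive: exp(alpha B) = 1 + alpha B (parabolic case).
Answer: 1 + 27/4*e12 - 27/4*e23


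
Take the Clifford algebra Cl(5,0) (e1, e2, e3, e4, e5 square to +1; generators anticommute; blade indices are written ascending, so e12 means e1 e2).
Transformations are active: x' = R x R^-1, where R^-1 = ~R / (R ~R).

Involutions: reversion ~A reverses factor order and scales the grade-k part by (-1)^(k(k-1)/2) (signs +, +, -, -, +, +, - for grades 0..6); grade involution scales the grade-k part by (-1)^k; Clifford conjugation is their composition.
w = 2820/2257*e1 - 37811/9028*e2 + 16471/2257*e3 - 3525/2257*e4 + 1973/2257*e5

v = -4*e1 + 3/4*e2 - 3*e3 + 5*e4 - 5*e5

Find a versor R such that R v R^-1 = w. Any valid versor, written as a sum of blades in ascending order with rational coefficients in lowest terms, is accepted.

The midline construction: v and w both square to 1209/16, so reflecting in their sum -6208/2257*e1 - 7760/2257*e2 + 9700/2257*e3 + 7760/2257*e4 - 9312/2257*e5 exchanges them.
Answer: -6208/2257*e1 - 7760/2257*e2 + 9700/2257*e3 + 7760/2257*e4 - 9312/2257*e5


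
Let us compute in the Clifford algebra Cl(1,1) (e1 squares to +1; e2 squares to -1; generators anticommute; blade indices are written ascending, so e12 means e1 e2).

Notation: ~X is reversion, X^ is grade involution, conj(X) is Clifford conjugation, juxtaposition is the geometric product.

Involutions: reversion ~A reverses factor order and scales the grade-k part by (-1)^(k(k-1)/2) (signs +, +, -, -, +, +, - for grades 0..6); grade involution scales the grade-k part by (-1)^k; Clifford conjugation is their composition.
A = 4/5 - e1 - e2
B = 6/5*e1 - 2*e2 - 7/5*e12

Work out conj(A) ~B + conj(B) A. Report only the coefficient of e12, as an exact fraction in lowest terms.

first term: 16/5 + 59/25*e1 - 1/5*e2 - 52/25*e12
second term: 16/5 + 11/25*e1 + 3*e2 + 108/25*e12
Answer: 56/25


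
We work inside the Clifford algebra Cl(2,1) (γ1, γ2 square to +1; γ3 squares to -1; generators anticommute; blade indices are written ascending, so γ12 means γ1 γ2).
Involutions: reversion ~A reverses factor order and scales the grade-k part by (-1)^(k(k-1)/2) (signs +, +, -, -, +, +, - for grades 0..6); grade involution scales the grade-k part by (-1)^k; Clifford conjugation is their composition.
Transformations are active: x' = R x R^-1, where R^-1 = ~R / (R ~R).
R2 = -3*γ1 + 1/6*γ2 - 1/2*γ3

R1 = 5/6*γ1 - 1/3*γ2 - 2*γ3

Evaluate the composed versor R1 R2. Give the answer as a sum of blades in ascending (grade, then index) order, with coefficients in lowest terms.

Distribute over the terms of R1 (each basis-blade product reordered to ascending indices, repeated generators contracted through their squares):
(5/6*γ1) R2 = -5/2 + 5/36*γ12 - 5/12*γ13
(-1/3*γ2) R2 = -1/18 - γ12 + 1/6*γ23
(-2*γ3) R2 = -1 - 6*γ13 + 1/3*γ23
Summing the partial products and collecting blades:
Answer: -32/9 - 31/36*γ12 - 77/12*γ13 + 1/2*γ23


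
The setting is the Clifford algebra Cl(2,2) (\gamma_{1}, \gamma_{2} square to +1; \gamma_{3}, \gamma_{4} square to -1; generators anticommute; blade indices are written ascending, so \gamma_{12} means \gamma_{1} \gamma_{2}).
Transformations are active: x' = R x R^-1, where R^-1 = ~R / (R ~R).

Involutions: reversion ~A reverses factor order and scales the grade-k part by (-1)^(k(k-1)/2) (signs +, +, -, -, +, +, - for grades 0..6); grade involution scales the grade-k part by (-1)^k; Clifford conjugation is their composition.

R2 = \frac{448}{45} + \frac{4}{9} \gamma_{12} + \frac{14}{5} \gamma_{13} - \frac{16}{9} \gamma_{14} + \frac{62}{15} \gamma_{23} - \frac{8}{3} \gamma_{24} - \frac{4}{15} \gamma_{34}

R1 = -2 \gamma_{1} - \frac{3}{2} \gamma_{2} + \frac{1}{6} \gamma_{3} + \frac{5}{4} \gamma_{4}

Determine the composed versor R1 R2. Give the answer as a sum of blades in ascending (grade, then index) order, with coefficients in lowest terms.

Distribute over the terms of R1 (each basis-blade product reordered to ascending indices, repeated generators contracted through their squares):
(-2 \gamma_{1}) R2 = -\frac{896}{45} \gamma_{1} - \frac{8}{9} \gamma_{2} - \frac{28}{5} \gamma_{3} + \frac{32}{9} \gamma_{4} - \frac{124}{15} \gamma_{123} + \frac{16}{3} \gamma_{124} + \frac{8}{15} \gamma_{134}
(-\frac{3}{2} \gamma_{2}) R2 = \frac{2}{3} \gamma_{1} - \frac{224}{15} \gamma_{2} - \frac{31}{5} \gamma_{3} + 4 \gamma_{4} + \frac{21}{5} \gamma_{123} - \frac{8}{3} \gamma_{124} + \frac{2}{5} \gamma_{234}
(\frac{1}{6} \gamma_{3}) R2 = \frac{7}{15} \gamma_{1} + \frac{31}{45} \gamma_{2} + \frac{224}{135} \gamma_{3} + \frac{2}{45} \gamma_{4} + \frac{2}{27} \gamma_{123} + \frac{8}{27} \gamma_{134} + \frac{4}{9} \gamma_{234}
(\frac{5}{4} \gamma_{4}) R2 = -\frac{20}{9} \gamma_{1} - \frac{10}{3} \gamma_{2} - \frac{1}{3} \gamma_{3} + \frac{112}{9} \gamma_{4} + \frac{5}{9} \gamma_{124} + \frac{7}{2} \gamma_{134} + \frac{31}{6} \gamma_{234}
Summing the partial products and collecting blades:
Answer: -21 \gamma_{1} - \frac{277}{15} \gamma_{2} - \frac{1414}{135} \gamma_{3} + \frac{902}{45} \gamma_{4} - \frac{539}{135} \gamma_{123} + \frac{29}{9} \gamma_{124} + \frac{1169}{270} \gamma_{134} + \frac{541}{90} \gamma_{234}


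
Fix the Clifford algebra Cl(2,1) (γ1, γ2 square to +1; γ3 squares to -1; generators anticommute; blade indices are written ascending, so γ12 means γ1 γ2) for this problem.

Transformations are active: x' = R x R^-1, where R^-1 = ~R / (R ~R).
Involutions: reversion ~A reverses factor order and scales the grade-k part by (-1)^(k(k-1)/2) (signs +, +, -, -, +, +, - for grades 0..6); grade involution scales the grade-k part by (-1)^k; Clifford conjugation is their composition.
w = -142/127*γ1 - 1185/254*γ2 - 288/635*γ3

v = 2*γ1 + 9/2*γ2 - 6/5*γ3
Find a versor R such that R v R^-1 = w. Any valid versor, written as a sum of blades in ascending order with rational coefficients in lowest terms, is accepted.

Why this works: both vectors square to 2281/100, so q(v) = q(w) and R = v + w = 112/127*γ1 - 21/127*γ2 - 210/127*γ3 carries v to w — its own direction survives, the complement (v - w)/2 flips.
Answer: 112/127*γ1 - 21/127*γ2 - 210/127*γ3


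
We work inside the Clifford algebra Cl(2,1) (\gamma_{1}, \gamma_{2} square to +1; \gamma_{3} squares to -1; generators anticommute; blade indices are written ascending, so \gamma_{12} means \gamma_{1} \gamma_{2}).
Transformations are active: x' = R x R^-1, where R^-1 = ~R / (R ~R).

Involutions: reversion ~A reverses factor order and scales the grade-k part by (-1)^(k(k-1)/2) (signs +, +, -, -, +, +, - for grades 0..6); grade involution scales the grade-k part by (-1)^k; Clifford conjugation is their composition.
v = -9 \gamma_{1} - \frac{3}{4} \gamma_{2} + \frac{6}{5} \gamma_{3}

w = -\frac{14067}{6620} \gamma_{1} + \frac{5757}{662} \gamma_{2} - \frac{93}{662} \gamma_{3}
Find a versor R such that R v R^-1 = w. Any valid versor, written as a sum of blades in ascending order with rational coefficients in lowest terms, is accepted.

R = v + w = -\frac{73647}{6620} \gamma_{1} + \frac{10521}{1324} \gamma_{2} + \frac{3507}{3310} \gamma_{3} works: the equal norms (\frac{32049}{400}) guarantee its sandwich swaps v into w.
Answer: -\frac{73647}{6620} \gamma_{1} + \frac{10521}{1324} \gamma_{2} + \frac{3507}{3310} \gamma_{3}


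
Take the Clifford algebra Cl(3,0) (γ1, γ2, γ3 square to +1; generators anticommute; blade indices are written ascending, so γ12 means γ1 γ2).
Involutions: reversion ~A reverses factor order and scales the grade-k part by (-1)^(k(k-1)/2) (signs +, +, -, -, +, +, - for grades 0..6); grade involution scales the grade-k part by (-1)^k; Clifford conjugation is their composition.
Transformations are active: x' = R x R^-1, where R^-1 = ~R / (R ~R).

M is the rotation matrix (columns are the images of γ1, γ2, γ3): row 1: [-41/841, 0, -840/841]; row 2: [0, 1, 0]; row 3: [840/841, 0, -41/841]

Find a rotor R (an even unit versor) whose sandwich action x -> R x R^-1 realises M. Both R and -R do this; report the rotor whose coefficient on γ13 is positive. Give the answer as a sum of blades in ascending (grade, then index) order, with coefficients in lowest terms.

Method: write R = a + b12*γ12 + b13*γ13 + b23*γ23 with a^2 + b12^2 + b13^2 + b23^2 = 1 (so R^-1 = ~R). Expanding the columns R e_j ~R gives tr M = 4a^2 - 1 and, from the antisymmetric part, M21 - M12 = -4a*b12, M13 - M31 = 4a*b13, M32 - M23 = -4a*b23.
Here tr M = 759/841, so a^2 = (1 + tr M)/4 = 400/841 and a = ±20/29. Taking a = 20/29: M21 - M12 = 0, M13 - M31 = -1680/841, M32 - M23 = 0, giving b12 = 0, b13 = -21/29, b23 = 0, i.e. R = 20/29 - 21/29*γ13.
Its γ13 coefficient is negative, so report the other preimage -R.
Answer: -20/29 + 21/29*γ13. Why the constraint matters: R and -R act identically through the sandwich — M has trace 759/841 either way — so only the sign condition on γ13 picks one of the two preimages.


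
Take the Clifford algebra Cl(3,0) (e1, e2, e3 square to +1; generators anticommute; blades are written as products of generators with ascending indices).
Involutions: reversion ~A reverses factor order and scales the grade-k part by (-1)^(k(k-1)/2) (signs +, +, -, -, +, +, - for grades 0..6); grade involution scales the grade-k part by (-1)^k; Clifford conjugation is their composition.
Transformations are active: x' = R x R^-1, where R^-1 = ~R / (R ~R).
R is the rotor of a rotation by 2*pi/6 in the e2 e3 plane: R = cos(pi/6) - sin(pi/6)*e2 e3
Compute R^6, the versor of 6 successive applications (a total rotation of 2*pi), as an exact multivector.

The rotor phase is half the rotation angle and phases add under composition, so 6 steps in the e2 e3 plane accumulate phase 6*(pi/6) = pi: R^6 = cos(pi) - sin(pi)*e2 e3.
cos(pi) = -1 and sin(pi) = 0, so R^6 = -1. The total rotation 2*pi is 1 full turn, so every vector returns to itself, yet the rotor is -1, on the OTHER sheet of the double cover (an odd number of 2*pi turns).
Answer: -1
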